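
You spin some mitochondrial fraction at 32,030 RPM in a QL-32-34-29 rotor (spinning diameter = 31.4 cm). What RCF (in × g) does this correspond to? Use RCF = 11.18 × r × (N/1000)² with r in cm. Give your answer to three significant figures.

RCF ≈ 180000 × g

r = 31.4 / 2 = 15.7 cm
RCF = 11.18 × r × (N/1000)²
RCF = 11.18 × 15.7 × (32.03)² = 11.18 × 15.7 × 1,025.9209 ≈ 180,075.8 × g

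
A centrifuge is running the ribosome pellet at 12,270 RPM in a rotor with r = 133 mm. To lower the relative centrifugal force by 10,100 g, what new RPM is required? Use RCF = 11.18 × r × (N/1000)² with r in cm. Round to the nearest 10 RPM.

N₂ ≈ 9090 RPM

r = 133 mm = 13.3 cm
Current RCF = 11.18 × 13.3 × (12.27)² = 11.18 × 13.3 × 150.5529 ≈ 22,386.3 × g
Target RCF = 22,386.3 − 10,100 = 12,286.3 × g
(N/1000)² = 12,286.3 / 148.694 = 82.62808
N = 1000 × √82.62808 ≈ 9,090.0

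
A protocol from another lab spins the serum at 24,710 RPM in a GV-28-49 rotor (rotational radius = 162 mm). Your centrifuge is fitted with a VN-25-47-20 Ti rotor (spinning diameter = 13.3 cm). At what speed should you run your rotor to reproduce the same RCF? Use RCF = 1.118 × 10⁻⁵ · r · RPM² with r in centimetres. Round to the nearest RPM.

Original rotor: r = 162 mm = 16.2 cm
RCF_original = 1.118 × 10⁻⁵ × 16.2 × (24710)² = 1.118 × 10⁻⁵ × 16.2 × 610,584,100 ≈ 110,586.5 × g
Your rotor: r = 13.3 / 2 = 6.65 cm
110,586.5 = 1.118 × 10⁻⁵ × 6.65 × N²
N² = 110,586.5 / (7.4347 × 10⁻⁵) = 1,487,437,287
N ≈ √1,487,437,287 ≈ 38,567.3

38567 RPM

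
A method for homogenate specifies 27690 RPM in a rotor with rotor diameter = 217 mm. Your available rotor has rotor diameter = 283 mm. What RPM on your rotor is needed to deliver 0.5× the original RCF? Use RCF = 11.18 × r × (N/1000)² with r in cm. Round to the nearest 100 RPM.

≈ 17100 RPM

Original rotor: r = 217 mm / 2 = 108.5 mm = 10.85 cm
RCF = 11.18 × r × (N/1000)²
RCF_original = 11.18 × 10.85 × (27.69)² = 11.18 × 10.85 × 766.7361 ≈ 93,007.4 × g
Target RCF = 0.5 × 93,007.4 ≈ 46,503.7 × g
Your rotor: r = 283 mm / 2 = 141.5 mm = 14.15 cm
46,503.7 = 11.18 × 14.15 × (N/1000)²
(N/1000)² = 46,503.7 / 158.197 = 293.9607
N = 1000 × √293.9607 ≈ 17,145.3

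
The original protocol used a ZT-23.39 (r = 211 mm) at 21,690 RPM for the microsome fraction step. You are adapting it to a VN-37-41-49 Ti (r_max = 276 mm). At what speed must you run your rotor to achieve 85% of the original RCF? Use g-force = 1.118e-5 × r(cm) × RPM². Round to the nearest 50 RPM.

17500 RPM

Original rotor: r = 211 mm = 21.1 cm
RCF_original = 1.118 × 10⁻⁵ × 21.1 × (21690)² = 1.118 × 10⁻⁵ × 21.1 × 470,456,100 ≈ 110,979.7 × g
Target RCF = 0.85 × 110,979.7 ≈ 94,332.7 × g
Your rotor: r = 276 mm = 27.6 cm
94,332.7 = 1.118 × 10⁻⁵ × 27.6 × N²
N² = 94,332.7 / (30.8568 × 10⁻⁵) = 305,711,221
N ≈ √305,711,221 ≈ 17,484.6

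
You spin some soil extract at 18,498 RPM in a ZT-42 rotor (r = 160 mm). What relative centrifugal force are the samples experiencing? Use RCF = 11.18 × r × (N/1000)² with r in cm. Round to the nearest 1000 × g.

≈ 61000 g

r = 160 mm = 16.0 cm
RCF = 11.18 × 16 × (18.498)² = 11.18 × 16 × 342.176004 ≈ 61,208.4 × g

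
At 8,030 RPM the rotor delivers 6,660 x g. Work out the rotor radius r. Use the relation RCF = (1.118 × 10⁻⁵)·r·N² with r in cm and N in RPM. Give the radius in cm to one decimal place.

RCF = 1.118 × 10⁻⁵ × r × N²
6660 = 1.118 × 10⁻⁵ × r × (8030)²
r = 6660 / (1.118 × 10⁻⁵ × 64,480,900) = 6660 / 720.8965 ≈ 9.238 cm

9.2 cm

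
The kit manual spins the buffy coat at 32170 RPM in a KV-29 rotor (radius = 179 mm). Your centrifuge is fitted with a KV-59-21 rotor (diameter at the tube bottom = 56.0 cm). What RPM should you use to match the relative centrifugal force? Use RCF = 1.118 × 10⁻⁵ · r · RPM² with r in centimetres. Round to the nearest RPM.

≈ 25722 RPM

Original rotor: r = 179 mm = 17.9 cm
RCF_original = 1.118 × 10⁻⁵ × 17.9 × (32170)² = 1.118 × 10⁻⁵ × 17.9 × 1,034,908,900 ≈ 207,108 × g
Your rotor: r = 56.0 / 2 = 28 cm
207,108 = 1.118 × 10⁻⁵ × 28 × N²
N² = 207,108 / (31.304 × 10⁻⁵) = 661,602,351
N ≈ √661,602,351 ≈ 25,721.6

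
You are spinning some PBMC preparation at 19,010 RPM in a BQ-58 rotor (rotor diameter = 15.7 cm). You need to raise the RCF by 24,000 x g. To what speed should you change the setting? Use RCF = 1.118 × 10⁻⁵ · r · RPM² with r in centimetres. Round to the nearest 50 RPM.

N₂ ≈ 25200 RPM

r = 15.7 / 2 = 7.85 cm
Current RCF = 1.118 × 10⁻⁵ × 7.85 × (19010)² = 1.118 × 10⁻⁵ × 7.85 × 361,380,100 ≈ 31,715.8 × g
Target RCF = 31,715.8 + 24,000 = 55,715.8 × g
N² = 55,715.8 / (8.7763 × 10⁻⁵) = 634,843,841
N ≈ √634,843,841 ≈ 25,196.1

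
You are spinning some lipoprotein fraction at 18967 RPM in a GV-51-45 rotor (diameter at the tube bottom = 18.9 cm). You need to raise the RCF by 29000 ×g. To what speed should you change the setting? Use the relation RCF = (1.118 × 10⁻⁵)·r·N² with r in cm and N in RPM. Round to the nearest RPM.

r = 18.9 / 2 = 9.45 cm
Current RCF = 1.118 × 10⁻⁵ × 9.45 × (18967)² = 1.118 × 10⁻⁵ × 9.45 × 359,747,089 ≈ 38,007.6 × g
Target RCF = 38,007.6 + 29,000 = 67,007.6 × g
N² = 67,007.6 / (10.5651 × 10⁻⁵) = 634,235,360
N ≈ √634,235,360 ≈ 25,184.0

25184 RPM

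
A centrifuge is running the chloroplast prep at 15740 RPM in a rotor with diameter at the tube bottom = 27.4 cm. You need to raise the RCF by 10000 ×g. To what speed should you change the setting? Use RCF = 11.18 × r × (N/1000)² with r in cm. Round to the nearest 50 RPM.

r = 27.4 / 2 = 13.7 cm
Current RCF = 11.18 × 13.7 × (15.74)² = 11.18 × 13.7 × 247.7476 ≈ 37,946.5 × g
Target RCF = 37,946.5 + 10,000 = 47,946.5 × g
(N/1000)² = 47,946.5 / 153.166 = 313.0362
N = 1000 × √313.0362 ≈ 17,692.8

≈ 17700 RPM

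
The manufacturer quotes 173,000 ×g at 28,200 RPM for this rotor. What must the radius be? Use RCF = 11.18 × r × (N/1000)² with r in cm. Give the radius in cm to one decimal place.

19.5 cm

RCF = 11.18 × r × (N/1000)²
173000 = 11.18 × r × (28.2)²
r = 173000 / (11.18 × 795.24) = 173000 / 8890.783 ≈ 19.458 cm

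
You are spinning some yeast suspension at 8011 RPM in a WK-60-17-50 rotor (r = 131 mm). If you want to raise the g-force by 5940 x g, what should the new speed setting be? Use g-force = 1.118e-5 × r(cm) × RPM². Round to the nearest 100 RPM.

≈ 10200 RPM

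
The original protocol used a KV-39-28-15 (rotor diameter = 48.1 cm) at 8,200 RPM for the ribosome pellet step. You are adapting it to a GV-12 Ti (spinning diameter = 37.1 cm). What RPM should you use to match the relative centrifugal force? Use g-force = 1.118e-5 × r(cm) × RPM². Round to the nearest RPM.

9337 RPM

Original rotor: r = 48.1 / 2 = 24.05 cm
RCF_original = 1.118 × 10⁻⁵ × 24.05 × (8200)² = 1.118 × 10⁻⁵ × 24.05 × 67,240,000 ≈ 18,079.4 × g
Your rotor: r = 37.1 / 2 = 18.55 cm
18,079.4 = 1.118 × 10⁻⁵ × 18.55 × N²
N² = 18,079.4 / (20.7389 × 10⁻⁵) = 87,176,273
N ≈ √87,176,273 ≈ 9,336.8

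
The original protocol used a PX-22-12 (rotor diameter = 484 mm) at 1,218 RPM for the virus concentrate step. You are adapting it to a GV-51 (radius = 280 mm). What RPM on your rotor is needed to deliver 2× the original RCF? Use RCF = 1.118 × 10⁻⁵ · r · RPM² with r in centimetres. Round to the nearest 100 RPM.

1600 RPM

Original rotor: r = 484 mm / 2 = 242 mm = 24.2 cm
RCF_original = 1.118 × 10⁻⁵ × 24.2 × (1218)² = 1.118 × 10⁻⁵ × 24.2 × 1,483,524 ≈ 401.4 × g
Target RCF = 2 × 401.4 ≈ 802.8 × g
Your rotor: r = 280 mm = 28.0 cm
802.8 = 1.118 × 10⁻⁵ × 28 × N²
N² = 802.8 / (31.304 × 10⁻⁵) = 2,564,528
N ≈ √2,564,528 ≈ 1,601.4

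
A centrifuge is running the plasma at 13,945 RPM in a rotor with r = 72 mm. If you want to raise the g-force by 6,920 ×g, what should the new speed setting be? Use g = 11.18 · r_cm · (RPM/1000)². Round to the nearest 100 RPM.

r = 72 mm = 7.2 cm
Current RCF = 11.18 × 7.2 × (13.945)² = 11.18 × 7.2 × 194.463025 ≈ 15,653.5 × g
Target RCF = 15,653.5 + 6,920 = 22,573.5 × g
(N/1000)² = 22,573.5 / 80.496 = 280.4301
N = 1000 × √280.4301 ≈ 16,746.0

≈ 16700 RPM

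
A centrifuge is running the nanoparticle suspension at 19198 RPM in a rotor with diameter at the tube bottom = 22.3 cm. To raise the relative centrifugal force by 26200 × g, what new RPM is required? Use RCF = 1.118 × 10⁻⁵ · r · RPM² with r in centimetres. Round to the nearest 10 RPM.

24060 RPM

r = 22.3 / 2 = 11.15 cm
Current RCF = 1.118 × 10⁻⁵ × 11.15 × (19198)² = 1.118 × 10⁻⁵ × 11.15 × 368,563,204 ≈ 45,944 × g
Target RCF = 45,944 + 26,200 = 72,144 × g
N² = 72,144 / (12.4657 × 10⁻⁵) = 578,740,063
N ≈ √578,740,063 ≈ 24,057.0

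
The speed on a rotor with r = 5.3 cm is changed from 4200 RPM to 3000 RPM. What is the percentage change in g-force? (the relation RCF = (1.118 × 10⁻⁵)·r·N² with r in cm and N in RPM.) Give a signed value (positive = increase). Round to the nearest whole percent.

-49%

RCF ∝ N², so the ratio is (3000/4200)² = (0.714286)² = 0.5102.
Change = 0.5102 − 1 = -0.4898 → -49.0%.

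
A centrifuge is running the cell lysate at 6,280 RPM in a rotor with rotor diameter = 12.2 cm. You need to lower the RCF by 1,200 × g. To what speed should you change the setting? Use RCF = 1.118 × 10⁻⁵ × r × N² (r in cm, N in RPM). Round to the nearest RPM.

≈ 4674 RPM

r = 12.2 / 2 = 6.1 cm
Current RCF = 1.118 × 10⁻⁵ × 6.1 × (6280)² = 1.118 × 10⁻⁵ × 6.1 × 39,438,400 ≈ 2,689.6 × g
Target RCF = 2,689.6 − 1,200 = 1,489.6 × g
N² = 1,489.6 / (6.8198 × 10⁻⁵) = 21,842,283
N ≈ √21,842,283 ≈ 4,673.6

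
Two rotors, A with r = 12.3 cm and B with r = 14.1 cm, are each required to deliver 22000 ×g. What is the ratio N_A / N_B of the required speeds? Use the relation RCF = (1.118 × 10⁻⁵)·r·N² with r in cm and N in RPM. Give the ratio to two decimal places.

1.07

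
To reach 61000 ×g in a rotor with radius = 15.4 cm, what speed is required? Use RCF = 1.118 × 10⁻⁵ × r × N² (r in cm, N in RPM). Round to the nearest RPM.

≈ 18823 RPM

61,000 = 1.118 × 10⁻⁵ × 15.4 × N²
N² = 61,000 / (17.2172 × 10⁻⁵) = 354,296,866
N ≈ √354,296,866 ≈ 18,822.8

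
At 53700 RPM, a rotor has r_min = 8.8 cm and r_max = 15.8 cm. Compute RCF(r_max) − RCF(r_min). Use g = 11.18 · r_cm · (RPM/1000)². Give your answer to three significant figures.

226000 x g

ΔRCF = 11.18 × (r_max − r_min) × (N/1000)² = 11.18 × 7.0 × 2,883.69 ≈ 225,677.6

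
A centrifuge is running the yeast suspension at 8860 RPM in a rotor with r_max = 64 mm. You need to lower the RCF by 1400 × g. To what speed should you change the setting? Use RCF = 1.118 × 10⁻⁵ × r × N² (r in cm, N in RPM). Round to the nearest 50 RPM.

7700 RPM

r = 64 mm = 6.4 cm
Current RCF = 1.118 × 10⁻⁵ × 6.4 × (8860)² = 1.118 × 10⁻⁵ × 6.4 × 78,499,600 ≈ 5,616.8 × g
Target RCF = 5,616.8 − 1,400 = 4,216.8 × g
N² = 4,216.8 / (7.1552 × 10⁻⁵) = 58,933,363
N ≈ √58,933,363 ≈ 7,676.8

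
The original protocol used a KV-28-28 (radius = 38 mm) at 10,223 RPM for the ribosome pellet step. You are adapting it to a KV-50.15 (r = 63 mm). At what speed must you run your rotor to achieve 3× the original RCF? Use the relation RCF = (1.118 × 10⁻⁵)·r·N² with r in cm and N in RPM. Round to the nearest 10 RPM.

13750 RPM

Original rotor: r = 38 mm = 3.8 cm
RCF_original = 1.118 × 10⁻⁵ × 3.8 × (10223)² = 1.118 × 10⁻⁵ × 3.8 × 104,509,729 ≈ 4,440 × g
Target RCF = 3 × 4,440 ≈ 13,320 × g
Your rotor: r = 63 mm = 6.3 cm
13,320 = 1.118 × 10⁻⁵ × 6.3 × N²
N² = 13,320 / (7.0434 × 10⁻⁵) = 189,113,212
N ≈ √189,113,212 ≈ 13,751.8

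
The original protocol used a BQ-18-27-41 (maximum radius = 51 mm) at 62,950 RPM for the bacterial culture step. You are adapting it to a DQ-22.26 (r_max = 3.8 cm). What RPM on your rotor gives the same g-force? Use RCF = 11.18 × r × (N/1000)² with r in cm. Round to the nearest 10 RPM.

Original rotor: r = 51 mm = 5.1 cm
RCF_original = 11.18 × 5.1 × (62.95)² = 11.18 × 5.1 × 3,962.7025 ≈ 225,945.4 × g
225,945.4 = 11.18 × 3.8 × (N/1000)²
(N/1000)² = 225,945.4 / 42.484 = 5318.365
N = 1000 × √5318.365 ≈ 72,927.1

72930 RPM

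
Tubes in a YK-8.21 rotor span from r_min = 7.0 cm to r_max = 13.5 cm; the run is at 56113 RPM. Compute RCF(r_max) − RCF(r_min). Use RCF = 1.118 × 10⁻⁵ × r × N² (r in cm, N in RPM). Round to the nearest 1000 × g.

ΔRCF ≈ 229000 × g

ΔRCF = 1.118 × 10⁻⁵ × (r_max − r_min) × N² = 1.118 × 10⁻⁵ × 6.5 × 3,148,668,769 ≈ 228,813.8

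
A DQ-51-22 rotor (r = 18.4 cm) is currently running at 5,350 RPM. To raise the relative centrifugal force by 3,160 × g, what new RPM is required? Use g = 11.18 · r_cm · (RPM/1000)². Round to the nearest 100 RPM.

≈ 6600 RPM

Current RCF = 11.18 × 18.4 × (5.35)² = 11.18 × 18.4 × 28.6225 ≈ 5,888 × g
Target RCF = 5,888 + 3,160 = 9,048 × g
(N/1000)² = 9,048 / 205.712 = 43.98382
N = 1000 × √43.98382 ≈ 6,632.0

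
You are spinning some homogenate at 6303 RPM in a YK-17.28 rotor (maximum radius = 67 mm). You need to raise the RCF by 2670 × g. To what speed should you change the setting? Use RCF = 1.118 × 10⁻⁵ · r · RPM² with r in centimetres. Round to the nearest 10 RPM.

r = 67 mm = 6.7 cm
Current RCF = 1.118 × 10⁻⁵ × 6.7 × (6303)² = 1.118 × 10⁻⁵ × 6.7 × 39,727,809 ≈ 2,975.9 × g
Target RCF = 2,975.9 + 2,670 = 5,645.9 × g
N² = 5,645.9 / (7.4906 × 10⁻⁵) = 75,373,134
N ≈ √75,373,134 ≈ 8,681.8

N₂ ≈ 8680 RPM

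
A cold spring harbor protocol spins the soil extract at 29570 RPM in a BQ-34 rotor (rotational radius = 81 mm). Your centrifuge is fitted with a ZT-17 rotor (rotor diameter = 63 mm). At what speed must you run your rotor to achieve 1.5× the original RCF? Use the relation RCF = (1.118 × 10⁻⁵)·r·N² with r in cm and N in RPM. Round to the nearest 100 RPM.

58100 RPM

Original rotor: r = 81 mm = 8.1 cm
RCF_original = 1.118 × 10⁻⁵ × 8.1 × (29570)² = 1.118 × 10⁻⁵ × 8.1 × 874,384,900 ≈ 79,182.5 × g
Target RCF = 1.5 × 79,182.5 ≈ 118,773.8 × g
Your rotor: r = 63 mm / 2 = 31.5 mm = 3.15 cm
118,773.8 = 1.118 × 10⁻⁵ × 3.15 × N²
N² = 118,773.8 / (3.5217 × 10⁻⁵) = 3,372,626,856
N ≈ √3,372,626,856 ≈ 58,074.3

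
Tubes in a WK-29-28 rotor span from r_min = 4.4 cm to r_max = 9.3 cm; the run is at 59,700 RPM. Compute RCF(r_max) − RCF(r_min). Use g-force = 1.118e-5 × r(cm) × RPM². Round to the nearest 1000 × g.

RCF_max = 1.118 × 10⁻⁵ × 9.3 × (59700)² = 1.118 × 10⁻⁵ × 9.3 × 3,564,090,000 ≈ 370,572.7 × g
RCF_min = 1.118 × 10⁻⁵ × 4.4 × (59700)² = 1.118 × 10⁻⁵ × 4.4 × 3,564,090,000 ≈ 175,324.7 × g
ΔRCF = 370,572.7 − 175,324.7 = 195,248

ΔRCF ≈ 195000 ×g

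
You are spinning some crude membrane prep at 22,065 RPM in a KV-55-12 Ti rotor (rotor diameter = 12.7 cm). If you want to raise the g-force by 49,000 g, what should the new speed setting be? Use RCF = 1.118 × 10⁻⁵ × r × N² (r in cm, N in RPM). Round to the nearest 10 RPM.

34310 RPM

r = 12.7 / 2 = 6.35 cm
Current RCF = 1.118 × 10⁻⁵ × 6.35 × (22065)² = 1.118 × 10⁻⁵ × 6.35 × 486,864,225 ≈ 34,564 × g
Target RCF = 34,564 + 49,000 = 83,564 × g
N² = 83,564 / (7.0993 × 10⁻⁵) = 1,177,073,796
N ≈ √1,177,073,796 ≈ 34,308.5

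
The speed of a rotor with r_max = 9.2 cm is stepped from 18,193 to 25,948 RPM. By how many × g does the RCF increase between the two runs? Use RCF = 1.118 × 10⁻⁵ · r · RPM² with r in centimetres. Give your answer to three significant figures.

RCF₁ = 1.118 × 10⁻⁵ × 9.2 × (18193)² = 1.118 × 10⁻⁵ × 9.2 × 330,985,249 ≈ 34,043.8 × g
RCF₂ = 1.118 × 10⁻⁵ × 9.2 × (25948)² = 1.118 × 10⁻⁵ × 9.2 × 673,298,704 ≈ 69,252.8 × g
Increase = 69,252.8 − 34,043.8 = 35,209

35200 × g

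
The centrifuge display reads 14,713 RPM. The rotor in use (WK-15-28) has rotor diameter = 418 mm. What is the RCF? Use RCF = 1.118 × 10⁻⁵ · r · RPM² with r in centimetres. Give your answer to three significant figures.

RCF ≈ 50600 g

r = 418 mm / 2 = 209 mm = 20.9 cm
RCF = 1.118 × 10⁻⁵ × r × N²
RCF = 1.118 × 10⁻⁵ × 20.9 × (14713)² = 1.118 × 10⁻⁵ × 20.9 × 216,472,369 ≈ 50,581.4 × g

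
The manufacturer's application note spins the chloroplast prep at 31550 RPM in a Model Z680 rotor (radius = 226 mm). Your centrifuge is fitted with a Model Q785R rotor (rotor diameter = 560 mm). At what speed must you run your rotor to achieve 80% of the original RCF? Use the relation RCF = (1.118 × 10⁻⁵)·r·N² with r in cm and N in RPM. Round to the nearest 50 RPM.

≈ 25350 RPM

Original rotor: r = 226 mm = 22.6 cm
RCF = 1.118 × 10⁻⁵ × r × N²
RCF_original = 1.118 × 10⁻⁵ × 22.6 × (31550)² = 1.118 × 10⁻⁵ × 22.6 × 995,402,500 ≈ 251,506.4 × g
Target RCF = 0.8 × 251,506.4 ≈ 201,205.1 × g
Your rotor: r = 560 mm / 2 = 280 mm = 28 cm
201,205.1 = 1.118 × 10⁻⁵ × 28 × N²
N² = 201,205.1 / (31.304 × 10⁻⁵) = 642,745,656
N ≈ √642,745,656 ≈ 25,352.4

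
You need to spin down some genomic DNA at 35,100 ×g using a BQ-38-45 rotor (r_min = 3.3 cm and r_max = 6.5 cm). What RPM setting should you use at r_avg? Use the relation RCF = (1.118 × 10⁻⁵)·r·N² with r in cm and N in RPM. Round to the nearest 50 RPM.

25300 RPM

r_avg = (3.3 + 6.5) / 2 = 4.9 cm
RCF = 1.118 × 10⁻⁵ × r × N²
35,100 = 1.118 × 10⁻⁵ × 4.9 × N²
N² = 35,100 / (5.4782 × 10⁻⁵) = 640,721,405
N ≈ √640,721,405 ≈ 25,312.5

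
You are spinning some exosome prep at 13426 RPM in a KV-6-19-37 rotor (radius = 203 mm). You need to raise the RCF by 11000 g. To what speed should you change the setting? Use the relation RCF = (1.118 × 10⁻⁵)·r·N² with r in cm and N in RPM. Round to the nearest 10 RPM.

r = 203 mm = 20.3 cm
Current RCF = 1.118 × 10⁻⁵ × 20.3 × (13426)² = 1.118 × 10⁻⁵ × 20.3 × 180,257,476 ≈ 40,910.2 × g
Target RCF = 40,910.2 + 11,000 = 51,910.2 × g
N² = 51,910.2 / (22.6954 × 10⁻⁵) = 228,725,645
N ≈ √228,725,645 ≈ 15,123.7

N₂ ≈ 15120 RPM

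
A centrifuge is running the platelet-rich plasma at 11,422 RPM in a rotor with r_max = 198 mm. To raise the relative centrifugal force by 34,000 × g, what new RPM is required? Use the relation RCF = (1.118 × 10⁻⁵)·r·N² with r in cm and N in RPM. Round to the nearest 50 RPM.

N₂ ≈ 16850 RPM

r = 198 mm = 19.8 cm
Current RCF = 1.118 × 10⁻⁵ × 19.8 × (11422)² = 1.118 × 10⁻⁵ × 19.8 × 130,462,084 ≈ 28,879.6 × g
Target RCF = 28,879.6 + 34,000 = 62,879.6 × g
N² = 62,879.6 / (22.1364 × 10⁻⁵) = 284,055,221
N ≈ √284,055,221 ≈ 16,853.9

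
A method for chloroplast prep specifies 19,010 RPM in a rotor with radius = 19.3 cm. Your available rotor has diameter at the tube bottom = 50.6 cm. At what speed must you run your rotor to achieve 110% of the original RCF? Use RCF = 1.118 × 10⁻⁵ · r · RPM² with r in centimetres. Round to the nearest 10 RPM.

≈ 17410 RPM

RCF_original = 1.118 × 10⁻⁵ × 19.3 × (19010)² = 1.118 × 10⁻⁵ × 19.3 × 361,380,100 ≈ 77,976.4 × g
Target RCF = 1.1 × 77,976.4 ≈ 85,774 × g
Your rotor: r = 50.6 / 2 = 25.3 cm
85,774 = 1.118 × 10⁻⁵ × 25.3 × N²
N² = 85,774 / (28.2854 × 10⁻⁵) = 303,244,784
N ≈ √303,244,784 ≈ 17,413.9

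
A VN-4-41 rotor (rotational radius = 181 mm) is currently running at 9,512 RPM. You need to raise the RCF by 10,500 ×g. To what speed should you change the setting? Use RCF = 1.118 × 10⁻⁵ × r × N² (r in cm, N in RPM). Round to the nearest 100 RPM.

N₂ ≈ 11900 RPM

r = 181 mm = 18.1 cm
Current RCF = 1.118 × 10⁻⁵ × 18.1 × (9512)² = 1.118 × 10⁻⁵ × 18.1 × 90,478,144 ≈ 18,309 × g
Target RCF = 18,309 + 10,500 = 28,809 × g
N² = 28,809 / (20.2358 × 10⁻⁵) = 142,366,499
N ≈ √142,366,499 ≈ 11,931.7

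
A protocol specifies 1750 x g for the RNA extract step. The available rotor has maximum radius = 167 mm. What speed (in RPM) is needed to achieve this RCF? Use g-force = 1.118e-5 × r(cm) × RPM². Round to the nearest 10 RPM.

N ≈ 3060 RPM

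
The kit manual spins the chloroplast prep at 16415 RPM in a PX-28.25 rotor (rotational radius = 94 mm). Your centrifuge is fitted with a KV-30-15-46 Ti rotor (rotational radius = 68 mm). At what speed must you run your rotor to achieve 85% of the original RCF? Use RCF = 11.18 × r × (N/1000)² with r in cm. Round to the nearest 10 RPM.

17790 RPM

Original rotor: r = 94 mm = 9.4 cm
RCF_original = 11.18 × 9.4 × (16.415)² = 11.18 × 9.4 × 269.452225 ≈ 28,317.3 × g
Target RCF = 0.85 × 28,317.3 ≈ 24,069.7 × g
Your rotor: r = 68 mm = 6.8 cm
24,069.7 = 11.18 × 6.8 × (N/1000)²
(N/1000)² = 24,069.7 / 76.024 = 316.6066
N = 1000 × √316.6066 ≈ 17,793.4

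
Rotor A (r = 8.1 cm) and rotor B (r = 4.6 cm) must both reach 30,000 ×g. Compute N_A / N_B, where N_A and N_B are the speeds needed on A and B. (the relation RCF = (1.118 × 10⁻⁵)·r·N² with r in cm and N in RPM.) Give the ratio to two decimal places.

At fixed RCF, N ∝ 1/√r, so N_A/N_B = √(r_B/r_A) = √(4.6/8.1) = √0.567901 = 0.7536.

0.75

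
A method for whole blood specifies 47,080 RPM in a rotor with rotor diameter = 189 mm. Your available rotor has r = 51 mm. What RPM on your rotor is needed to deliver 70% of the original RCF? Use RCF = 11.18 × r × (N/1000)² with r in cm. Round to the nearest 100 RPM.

Original rotor: r = 189 mm / 2 = 94.5 mm = 9.45 cm
RCF_original = 11.18 × 9.45 × (47.08)² = 11.18 × 9.45 × 2,216.5264 ≈ 234,178.2 × g
Target RCF = 0.7 × 234,178.2 ≈ 163,924.7 × g
Your rotor: r = 51 mm = 5.1 cm
163,924.7 = 11.18 × 5.1 × (N/1000)²
(N/1000)² = 163,924.7 / 57.018 = 2874.964
N = 1000 × √2874.964 ≈ 53,618.7

≈ 53600 RPM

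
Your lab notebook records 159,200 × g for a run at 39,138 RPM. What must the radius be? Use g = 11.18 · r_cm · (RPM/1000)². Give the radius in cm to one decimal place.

r ≈ 9.3 cm

RCF = 11.18 × r × (N/1000)²
159200 = 11.18 × r × (39.138)²
r = 159200 / (11.18 × 1531.783044) = 159200 / 17125.33 ≈ 9.296 cm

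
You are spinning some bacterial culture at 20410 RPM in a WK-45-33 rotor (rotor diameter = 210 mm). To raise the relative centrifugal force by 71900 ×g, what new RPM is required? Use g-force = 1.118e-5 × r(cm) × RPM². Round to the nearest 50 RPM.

r = 210 mm / 2 = 105 mm = 10.5 cm
Current RCF = 1.118 × 10⁻⁵ × 10.5 × (20410)² = 1.118 × 10⁻⁵ × 10.5 × 416,568,100 ≈ 48,900.9 × g
Target RCF = 48,900.9 + 71,900 = 120,800.9 × g
N² = 120,800.9 / (11.739 × 10⁻⁵) = 1,029,056,138
N ≈ √1,029,056,138 ≈ 32,078.9

32100 RPM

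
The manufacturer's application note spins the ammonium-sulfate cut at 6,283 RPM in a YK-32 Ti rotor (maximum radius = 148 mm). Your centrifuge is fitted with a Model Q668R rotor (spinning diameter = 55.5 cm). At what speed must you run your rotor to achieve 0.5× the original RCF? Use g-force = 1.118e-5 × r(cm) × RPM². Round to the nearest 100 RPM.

Original rotor: r = 148 mm = 14.8 cm
RCF_original = 1.118 × 10⁻⁵ × 14.8 × (6283)² = 1.118 × 10⁻⁵ × 14.8 × 39,476,089 ≈ 6,531.9 × g
Target RCF = 0.5 × 6,531.9 ≈ 3,265.9 × g
Your rotor: r = 55.5 / 2 = 27.75 cm
3,265.9 = 1.118 × 10⁻⁵ × 27.75 × N²
N² = 3,265.9 / (31.0245 × 10⁻⁵) = 10,526,842
N ≈ √10,526,842 ≈ 3,244.5

3200 RPM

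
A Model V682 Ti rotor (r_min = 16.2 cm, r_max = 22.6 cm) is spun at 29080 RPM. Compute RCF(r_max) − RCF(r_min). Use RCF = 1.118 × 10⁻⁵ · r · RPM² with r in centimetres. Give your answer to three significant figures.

ΔRCF ≈ 60500 ×g

RCF_max = 1.118 × 10⁻⁵ × 22.6 × (29080)² = 1.118 × 10⁻⁵ × 22.6 × 845,646,400 ≈ 213,667.8 × g
RCF_min = 1.118 × 10⁻⁵ × 16.2 × (29080)² = 1.118 × 10⁻⁵ × 16.2 × 845,646,400 ≈ 153,160.1 × g
ΔRCF = 213,667.8 − 153,160.1 = 60,507.7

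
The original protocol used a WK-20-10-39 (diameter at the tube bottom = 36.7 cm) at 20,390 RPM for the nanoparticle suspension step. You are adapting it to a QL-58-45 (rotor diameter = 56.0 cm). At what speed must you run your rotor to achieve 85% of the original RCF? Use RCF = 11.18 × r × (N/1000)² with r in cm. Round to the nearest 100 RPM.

15200 RPM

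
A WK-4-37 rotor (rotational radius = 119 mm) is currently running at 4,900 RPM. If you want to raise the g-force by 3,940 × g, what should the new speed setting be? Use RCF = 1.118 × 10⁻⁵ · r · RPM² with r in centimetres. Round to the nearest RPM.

7323 RPM

r = 119 mm = 11.9 cm
Current RCF = 1.118 × 10⁻⁵ × 11.9 × (4900)² = 1.118 × 10⁻⁵ × 11.9 × 24,010,000 ≈ 3,194.3 × g
Target RCF = 3,194.3 + 3,940 = 7,134.3 × g
N² = 7,134.3 / (13.3042 × 10⁻⁵) = 53,624,419
N ≈ √53,624,419 ≈ 7,322.9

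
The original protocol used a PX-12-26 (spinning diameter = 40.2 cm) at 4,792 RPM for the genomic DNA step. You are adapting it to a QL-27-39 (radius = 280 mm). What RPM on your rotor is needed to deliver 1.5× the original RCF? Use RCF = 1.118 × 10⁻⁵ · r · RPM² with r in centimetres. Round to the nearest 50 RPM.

≈ 4950 RPM

Original rotor: r = 40.2 / 2 = 20.1 cm
RCF_original = 1.118 × 10⁻⁵ × 20.1 × (4792)² = 1.118 × 10⁻⁵ × 20.1 × 22,963,264 ≈ 5,160.3 × g
Target RCF = 1.5 × 5,160.3 ≈ 7,740.5 × g
Your rotor: r = 280 mm = 28.0 cm
7,740.5 = 1.118 × 10⁻⁵ × 28 × N²
N² = 7,740.5 / (31.304 × 10⁻⁵) = 24,726,872
N ≈ √24,726,872 ≈ 4,972.6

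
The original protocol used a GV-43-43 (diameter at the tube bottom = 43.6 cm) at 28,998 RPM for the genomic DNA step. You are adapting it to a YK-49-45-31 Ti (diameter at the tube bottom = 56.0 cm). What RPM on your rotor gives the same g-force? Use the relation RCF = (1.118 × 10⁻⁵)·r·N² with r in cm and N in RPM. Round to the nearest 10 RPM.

Original rotor: r = 43.6 / 2 = 21.8 cm
RCF = 1.118 × 10⁻⁵ × r × N²
RCF_original = 1.118 × 10⁻⁵ × 21.8 × (28998)² = 1.118 × 10⁻⁵ × 21.8 × 840,884,004 ≈ 204,943.6 × g
Your rotor: r = 56.0 / 2 = 28 cm
204,943.6 = 1.118 × 10⁻⁵ × 28 × N²
N² = 204,943.6 / (31.304 × 10⁻⁵) = 654,688,219
N ≈ √654,688,219 ≈ 25,586.9

≈ 25590 RPM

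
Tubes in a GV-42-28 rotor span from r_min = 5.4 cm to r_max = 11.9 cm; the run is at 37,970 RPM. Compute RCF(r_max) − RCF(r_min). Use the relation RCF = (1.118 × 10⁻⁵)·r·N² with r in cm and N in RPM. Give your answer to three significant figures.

≈ 105000 x g

RCF_max = 1.118 × 10⁻⁵ × 11.9 × (37970)² = 1.118 × 10⁻⁵ × 11.9 × 1,441,720,900 ≈ 191,809.4 × g
RCF_min = 1.118 × 10⁻⁵ × 5.4 × (37970)² = 1.118 × 10⁻⁵ × 5.4 × 1,441,720,900 ≈ 87,039.6 × g
ΔRCF = 191,809.4 − 87,039.6 = 104,769.8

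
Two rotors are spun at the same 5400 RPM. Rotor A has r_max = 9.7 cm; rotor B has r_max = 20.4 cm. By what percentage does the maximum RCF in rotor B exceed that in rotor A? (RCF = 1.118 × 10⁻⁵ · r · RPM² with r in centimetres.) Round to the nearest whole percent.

At equal RPM, RCF scales linearly with r: ratio = 20.4 / 9.7 = 2.1031.
So rotor B delivers 110.3% more g-force.

110%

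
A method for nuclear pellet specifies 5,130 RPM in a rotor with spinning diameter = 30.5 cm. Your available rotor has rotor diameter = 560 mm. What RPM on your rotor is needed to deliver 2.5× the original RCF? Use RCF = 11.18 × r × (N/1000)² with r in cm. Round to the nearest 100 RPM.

Original rotor: r = 30.5 / 2 = 15.25 cm
RCF_original = 11.18 × 15.25 × (5.13)² = 11.18 × 15.25 × 26.3169 ≈ 4,486.9 × g
Target RCF = 2.5 × 4,486.9 ≈ 11,217.2 × g
Your rotor: r = 560 mm / 2 = 280 mm = 28 cm
11,217.2 = 11.18 × 28 × (N/1000)²
(N/1000)² = 11,217.2 / 313.04 = 35.83312
N = 1000 × √35.83312 ≈ 5,986.1

6000 RPM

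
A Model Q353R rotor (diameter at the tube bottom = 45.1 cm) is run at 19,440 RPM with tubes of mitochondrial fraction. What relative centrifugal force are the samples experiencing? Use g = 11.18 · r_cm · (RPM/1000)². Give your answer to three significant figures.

RCF ≈ 95300 g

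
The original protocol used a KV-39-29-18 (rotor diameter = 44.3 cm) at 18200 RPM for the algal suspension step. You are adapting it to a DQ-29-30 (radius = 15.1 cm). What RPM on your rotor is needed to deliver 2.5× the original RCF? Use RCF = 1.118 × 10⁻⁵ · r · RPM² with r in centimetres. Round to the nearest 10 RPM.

Original rotor: r = 44.3 / 2 = 22.15 cm
RCF_original = 1.118 × 10⁻⁵ × 22.15 × (18200)² = 1.118 × 10⁻⁵ × 22.15 × 331,240,000 ≈ 82,027.3 × g
Target RCF = 2.5 × 82,027.3 ≈ 205,068.2 × g
205,068.2 = 1.118 × 10⁻⁵ × 15.1 × N²
N² = 205,068.2 / (16.8818 × 10⁻⁵) = 1,214,729,472
N ≈ √1,214,729,472 ≈ 34,853.0

34850 RPM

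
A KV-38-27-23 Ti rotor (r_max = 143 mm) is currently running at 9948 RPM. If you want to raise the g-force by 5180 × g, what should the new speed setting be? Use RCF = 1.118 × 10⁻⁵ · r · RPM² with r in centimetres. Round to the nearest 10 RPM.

r = 143 mm = 14.3 cm
Current RCF = 1.118 × 10⁻⁵ × 14.3 × (9948)² = 1.118 × 10⁻⁵ × 14.3 × 98,962,704 ≈ 15,821.6 × g
Target RCF = 15,821.6 + 5,180 = 21,001.6 × g
N² = 21,001.6 / (15.9874 × 10⁻⁵) = 131,363,449
N ≈ √131,363,449 ≈ 11,461.4

N₂ ≈ 11460 RPM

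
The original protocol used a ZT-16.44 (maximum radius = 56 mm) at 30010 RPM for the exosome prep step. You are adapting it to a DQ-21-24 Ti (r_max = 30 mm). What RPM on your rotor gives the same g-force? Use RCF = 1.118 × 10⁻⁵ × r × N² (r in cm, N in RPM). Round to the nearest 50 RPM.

≈ 41000 RPM

Original rotor: r = 56 mm = 5.6 cm
RCF = 1.118 × 10⁻⁵ × r × N²
RCF_original = 1.118 × 10⁻⁵ × 5.6 × (30010)² = 1.118 × 10⁻⁵ × 5.6 × 900,600,100 ≈ 56,384.8 × g
Your rotor: r = 30 mm = 3.0 cm
56,384.8 = 1.118 × 10⁻⁵ × 3 × N²
N² = 56,384.8 / (3.354 × 10⁻⁵) = 1,681,121,049
N ≈ √1,681,121,049 ≈ 41,001.5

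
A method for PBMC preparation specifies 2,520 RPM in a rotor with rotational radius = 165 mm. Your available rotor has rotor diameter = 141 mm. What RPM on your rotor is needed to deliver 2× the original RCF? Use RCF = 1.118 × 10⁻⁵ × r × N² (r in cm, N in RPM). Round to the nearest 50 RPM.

Original rotor: r = 165 mm = 16.5 cm
RCF_original = 1.118 × 10⁻⁵ × 16.5 × (2520)² = 1.118 × 10⁻⁵ × 16.5 × 6,350,400 ≈ 1,171.5 × g
Target RCF = 2 × 1,171.5 ≈ 2,343 × g
Your rotor: r = 141 mm / 2 = 70.5 mm = 7.05 cm
2,343 = 1.118 × 10⁻⁵ × 7.05 × N²
N² = 2,343 / (7.8819 × 10⁻⁵) = 29,726,335
N ≈ √29,726,335 ≈ 5,452.2

≈ 5450 RPM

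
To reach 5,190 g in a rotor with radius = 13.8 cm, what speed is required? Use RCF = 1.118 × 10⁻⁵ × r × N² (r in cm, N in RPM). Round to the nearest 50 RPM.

5,190 = 1.118 × 10⁻⁵ × 13.8 × N²
N² = 5,190 / (15.4284 × 10⁻⁵) = 33,639,263
N ≈ √33,639,263 ≈ 5,799.9

5800 RPM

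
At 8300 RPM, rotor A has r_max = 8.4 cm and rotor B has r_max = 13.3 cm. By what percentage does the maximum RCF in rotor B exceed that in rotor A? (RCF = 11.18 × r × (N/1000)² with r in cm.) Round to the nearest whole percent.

At equal RPM, RCF scales linearly with r: ratio = 13.3 / 8.4 = 1.5833.
So rotor B delivers 58.3% more g-force.

58%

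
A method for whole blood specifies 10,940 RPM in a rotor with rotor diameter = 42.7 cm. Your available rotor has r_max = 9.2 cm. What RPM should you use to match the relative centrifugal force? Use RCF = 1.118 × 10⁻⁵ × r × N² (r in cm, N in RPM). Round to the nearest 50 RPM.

Original rotor: r = 42.7 / 2 = 21.35 cm
RCF = 1.118 × 10⁻⁵ × r × N²
RCF_original = 1.118 × 10⁻⁵ × 21.35 × (10940)² = 1.118 × 10⁻⁵ × 21.35 × 119,683,600 ≈ 28,567.6 × g
28,567.6 = 1.118 × 10⁻⁵ × 9.2 × N²
N² = 28,567.6 / (10.2856 × 10⁻⁵) = 277,743,642
N ≈ √277,743,642 ≈ 16,665.6

≈ 16650 RPM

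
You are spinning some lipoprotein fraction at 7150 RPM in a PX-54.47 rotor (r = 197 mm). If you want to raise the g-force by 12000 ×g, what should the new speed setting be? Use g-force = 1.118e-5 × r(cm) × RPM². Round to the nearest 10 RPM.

r = 197 mm = 19.7 cm
Current RCF = 1.118 × 10⁻⁵ × 19.7 × (7150)² = 1.118 × 10⁻⁵ × 19.7 × 51,122,500 ≈ 11,259.5 × g
Target RCF = 11,259.5 + 12,000 = 23,259.5 × g
N² = 23,259.5 / (22.0246 × 10⁻⁵) = 105,606,912
N ≈ √105,606,912 ≈ 10,276.5

N₂ ≈ 10280 RPM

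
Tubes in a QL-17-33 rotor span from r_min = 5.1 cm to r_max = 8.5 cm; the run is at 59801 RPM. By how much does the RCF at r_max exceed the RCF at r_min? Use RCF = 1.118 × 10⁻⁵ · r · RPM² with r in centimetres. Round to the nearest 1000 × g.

≈ 136000 × g

RCF_max = 1.118 × 10⁻⁵ × 8.5 × (59801)² = 1.118 × 10⁻⁵ × 8.5 × 3,576,159,601 ≈ 339,842.4 × g
RCF_min = 1.118 × 10⁻⁵ × 5.1 × (59801)² = 1.118 × 10⁻⁵ × 5.1 × 3,576,159,601 ≈ 203,905.5 × g
ΔRCF = 339,842.4 − 203,905.5 = 135,936.9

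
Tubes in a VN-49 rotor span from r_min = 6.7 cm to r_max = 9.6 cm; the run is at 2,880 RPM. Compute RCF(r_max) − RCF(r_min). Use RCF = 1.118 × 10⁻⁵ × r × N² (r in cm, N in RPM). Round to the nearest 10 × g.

ΔRCF = 1.118 × 10⁻⁵ × (r_max − r_min) × N² = 1.118 × 10⁻⁵ × 2.9 × 8,294,400 ≈ 268.9

≈ 270 × g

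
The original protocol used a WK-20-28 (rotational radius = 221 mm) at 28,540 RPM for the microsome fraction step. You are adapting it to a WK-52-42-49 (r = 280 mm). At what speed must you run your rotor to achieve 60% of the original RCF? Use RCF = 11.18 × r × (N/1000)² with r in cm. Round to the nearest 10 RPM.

19640 RPM

Original rotor: r = 221 mm = 22.1 cm
RCF = 11.18 × r × (N/1000)²
RCF_original = 11.18 × 22.1 × (28.54)² = 11.18 × 22.1 × 814.5316 ≈ 201,252.8 × g
Target RCF = 0.6 × 201,252.8 ≈ 120,751.7 × g
Your rotor: r = 280 mm = 28.0 cm
120,751.7 = 11.18 × 28 × (N/1000)²
(N/1000)² = 120,751.7 / 313.04 = 385.7389
N = 1000 × √385.7389 ≈ 19,640.2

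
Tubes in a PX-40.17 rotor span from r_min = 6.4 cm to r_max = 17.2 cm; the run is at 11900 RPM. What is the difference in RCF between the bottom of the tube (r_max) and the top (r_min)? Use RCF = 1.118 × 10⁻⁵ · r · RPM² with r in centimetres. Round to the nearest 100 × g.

≈ 17100 g

RCF_max = 1.118 × 10⁻⁵ × 17.2 × (11900)² = 1.118 × 10⁻⁵ × 17.2 × 141,610,000 ≈ 27,231 × g
RCF_min = 1.118 × 10⁻⁵ × 6.4 × (11900)² = 1.118 × 10⁻⁵ × 6.4 × 141,610,000 ≈ 10,132.5 × g
ΔRCF = 27,231 − 10,132.5 = 17,098.5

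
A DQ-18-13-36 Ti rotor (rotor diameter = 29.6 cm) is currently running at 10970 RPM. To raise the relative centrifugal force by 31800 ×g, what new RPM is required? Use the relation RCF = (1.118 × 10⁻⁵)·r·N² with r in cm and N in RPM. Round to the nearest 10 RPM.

N₂ ≈ 17680 RPM

r = 29.6 / 2 = 14.8 cm
Current RCF = 1.118 × 10⁻⁵ × 14.8 × (10970)² = 1.118 × 10⁻⁵ × 14.8 × 120,340,900 ≈ 19,912.1 × g
Target RCF = 19,912.1 + 31,800 = 51,712.1 × g
N² = 51,712.1 / (16.5464 × 10⁻⁵) = 312,527,801
N ≈ √312,527,801 ≈ 17,678.5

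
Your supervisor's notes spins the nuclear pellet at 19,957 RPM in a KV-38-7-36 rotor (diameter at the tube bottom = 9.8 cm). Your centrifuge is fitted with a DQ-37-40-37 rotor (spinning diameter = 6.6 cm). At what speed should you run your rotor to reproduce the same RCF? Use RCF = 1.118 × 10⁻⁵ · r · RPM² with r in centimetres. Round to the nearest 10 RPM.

Original rotor: r = 9.8 / 2 = 4.9 cm
RCF_original = 1.118 × 10⁻⁵ × 4.9 × (19957)² = 1.118 × 10⁻⁵ × 4.9 × 398,281,849 ≈ 21,818.7 × g
Your rotor: r = 6.6 / 2 = 3.3 cm
21,818.7 = 1.118 × 10⁻⁵ × 3.3 × N²
N² = 21,818.7 / (3.6894 × 10⁻⁵) = 591,388,844
N ≈ √591,388,844 ≈ 24,318.5

≈ 24320 RPM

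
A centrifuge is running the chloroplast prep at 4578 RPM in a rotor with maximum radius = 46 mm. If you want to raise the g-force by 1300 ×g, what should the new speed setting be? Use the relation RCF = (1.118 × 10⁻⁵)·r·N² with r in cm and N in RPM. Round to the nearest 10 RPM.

≈ 6800 RPM

r = 46 mm = 4.6 cm
Current RCF = 1.118 × 10⁻⁵ × 4.6 × (4578)² = 1.118 × 10⁻⁵ × 4.6 × 20,958,084 ≈ 1,077.8 × g
Target RCF = 1,077.8 + 1,300 = 2,377.8 × g
N² = 2,377.8 / (5.1428 × 10⁻⁵) = 46,235,514
N ≈ √46,235,514 ≈ 6,799.7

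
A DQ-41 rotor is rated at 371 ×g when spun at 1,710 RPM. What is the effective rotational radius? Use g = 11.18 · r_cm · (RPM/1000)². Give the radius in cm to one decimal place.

371 = 11.18 × r × (1.71)²
r = 371 / (11.18 × 2.9241) = 371 / 32.69144 ≈ 11.349 cm

≈ 11.3 cm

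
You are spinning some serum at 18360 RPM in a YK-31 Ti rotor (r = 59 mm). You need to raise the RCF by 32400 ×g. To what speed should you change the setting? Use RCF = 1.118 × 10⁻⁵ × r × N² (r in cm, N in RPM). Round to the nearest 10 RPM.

r = 59 mm = 5.9 cm
Current RCF = 1.118 × 10⁻⁵ × 5.9 × (18360)² = 1.118 × 10⁻⁵ × 5.9 × 337,089,600 ≈ 22,235.1 × g
Target RCF = 22,235.1 + 32,400 = 54,635.1 × g
N² = 54,635.1 / (6.5962 × 10⁻⁵) = 828,281,435
N ≈ √828,281,435 ≈ 28,779.9

≈ 28780 RPM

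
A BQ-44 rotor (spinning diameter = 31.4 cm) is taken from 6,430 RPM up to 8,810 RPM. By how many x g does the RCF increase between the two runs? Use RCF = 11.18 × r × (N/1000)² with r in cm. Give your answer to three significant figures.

r = 31.4 / 2 = 15.7 cm
RCF₁ = 11.18 × 15.7 × (6.43)² = 11.18 × 15.7 × 41.3449 ≈ 7,257.1 × g
RCF₂ = 11.18 × 15.7 × (8.81)² = 11.18 × 15.7 × 77.6161 ≈ 13,623.6 × g
Increase = 13,623.6 − 7,257.1 = 6,366.5

6370 x g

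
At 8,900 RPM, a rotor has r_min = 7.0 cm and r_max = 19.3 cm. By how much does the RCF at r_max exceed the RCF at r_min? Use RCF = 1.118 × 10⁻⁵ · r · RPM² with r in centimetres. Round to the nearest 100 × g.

≈ 10900 ×g

RCF_max = 1.118 × 10⁻⁵ × 19.3 × (8900)² = 1.118 × 10⁻⁵ × 19.3 × 79,210,000 ≈ 17,091.5 × g
RCF_min = 1.118 × 10⁻⁵ × 7 × (8900)² = 1.118 × 10⁻⁵ × 7 × 79,210,000 ≈ 6,199 × g
ΔRCF = 17,091.5 − 6,199 = 10,892.5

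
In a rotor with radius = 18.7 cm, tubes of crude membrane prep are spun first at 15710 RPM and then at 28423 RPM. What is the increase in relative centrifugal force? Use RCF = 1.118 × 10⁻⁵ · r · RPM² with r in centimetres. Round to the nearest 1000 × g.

RCF₁ = 1.118 × 10⁻⁵ × 18.7 × (15710)² = 1.118 × 10⁻⁵ × 18.7 × 246,804,100 ≈ 51,598.3 × g
RCF₂ = 1.118 × 10⁻⁵ × 18.7 × (28423)² = 1.118 × 10⁻⁵ × 18.7 × 807,866,929 ≈ 168,897.5 × g
Increase = 168,897.5 − 51,598.3 = 117,299.2

≈ 117000 g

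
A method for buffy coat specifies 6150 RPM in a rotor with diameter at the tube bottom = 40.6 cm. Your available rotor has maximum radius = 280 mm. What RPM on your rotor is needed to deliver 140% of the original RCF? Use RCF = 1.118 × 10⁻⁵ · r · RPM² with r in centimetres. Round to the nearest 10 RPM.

≈ 6200 RPM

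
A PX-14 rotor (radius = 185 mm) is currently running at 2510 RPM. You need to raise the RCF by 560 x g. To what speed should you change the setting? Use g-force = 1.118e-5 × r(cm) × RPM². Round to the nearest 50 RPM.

r = 185 mm = 18.5 cm
Current RCF = 1.118 × 10⁻⁵ × 18.5 × (2510)² = 1.118 × 10⁻⁵ × 18.5 × 6,300,100 ≈ 1,303 × g
Target RCF = 1,303 + 560 = 1,863 × g
N² = 1,863 / (20.683 × 10⁻⁵) = 9,007,397
N ≈ √9,007,397 ≈ 3,001.2

N₂ ≈ 3000 RPM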